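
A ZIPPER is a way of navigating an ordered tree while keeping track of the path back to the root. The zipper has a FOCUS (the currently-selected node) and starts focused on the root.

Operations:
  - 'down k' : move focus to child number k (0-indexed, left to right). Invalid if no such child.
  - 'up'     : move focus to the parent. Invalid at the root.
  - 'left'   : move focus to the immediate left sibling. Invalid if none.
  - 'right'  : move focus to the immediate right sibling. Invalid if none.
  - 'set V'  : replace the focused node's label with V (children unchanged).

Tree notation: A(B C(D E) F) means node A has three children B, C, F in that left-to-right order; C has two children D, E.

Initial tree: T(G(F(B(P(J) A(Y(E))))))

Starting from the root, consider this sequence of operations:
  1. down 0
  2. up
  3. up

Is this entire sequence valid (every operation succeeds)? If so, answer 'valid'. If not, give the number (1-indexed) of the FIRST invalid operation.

Answer: 3

Derivation:
Step 1 (down 0): focus=G path=0 depth=1 children=['F'] left=[] right=[] parent=T
Step 2 (up): focus=T path=root depth=0 children=['G'] (at root)
Step 3 (up): INVALID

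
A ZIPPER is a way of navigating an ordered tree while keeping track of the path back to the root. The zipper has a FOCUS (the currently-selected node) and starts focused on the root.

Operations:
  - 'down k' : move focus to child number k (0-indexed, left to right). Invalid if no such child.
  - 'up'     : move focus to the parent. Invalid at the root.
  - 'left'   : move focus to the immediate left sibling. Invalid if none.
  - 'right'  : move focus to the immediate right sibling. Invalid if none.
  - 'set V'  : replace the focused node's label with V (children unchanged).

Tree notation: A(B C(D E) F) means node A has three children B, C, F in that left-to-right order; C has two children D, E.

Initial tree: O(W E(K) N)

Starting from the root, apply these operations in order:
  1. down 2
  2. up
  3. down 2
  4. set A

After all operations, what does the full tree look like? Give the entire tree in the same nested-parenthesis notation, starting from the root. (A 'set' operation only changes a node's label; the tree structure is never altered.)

Answer: O(W E(K) A)

Derivation:
Step 1 (down 2): focus=N path=2 depth=1 children=[] left=['W', 'E'] right=[] parent=O
Step 2 (up): focus=O path=root depth=0 children=['W', 'E', 'N'] (at root)
Step 3 (down 2): focus=N path=2 depth=1 children=[] left=['W', 'E'] right=[] parent=O
Step 4 (set A): focus=A path=2 depth=1 children=[] left=['W', 'E'] right=[] parent=O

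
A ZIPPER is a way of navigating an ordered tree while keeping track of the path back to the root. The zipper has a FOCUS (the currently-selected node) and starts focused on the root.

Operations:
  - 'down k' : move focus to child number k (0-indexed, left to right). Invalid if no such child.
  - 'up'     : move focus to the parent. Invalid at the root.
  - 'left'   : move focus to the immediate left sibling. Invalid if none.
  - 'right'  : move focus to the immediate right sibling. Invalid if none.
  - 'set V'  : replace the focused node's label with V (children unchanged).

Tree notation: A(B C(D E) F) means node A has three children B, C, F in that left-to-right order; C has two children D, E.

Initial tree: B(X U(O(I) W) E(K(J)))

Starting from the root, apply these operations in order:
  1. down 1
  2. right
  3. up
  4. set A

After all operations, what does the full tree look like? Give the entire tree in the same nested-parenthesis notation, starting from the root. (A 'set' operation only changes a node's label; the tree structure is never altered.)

Answer: A(X U(O(I) W) E(K(J)))

Derivation:
Step 1 (down 1): focus=U path=1 depth=1 children=['O', 'W'] left=['X'] right=['E'] parent=B
Step 2 (right): focus=E path=2 depth=1 children=['K'] left=['X', 'U'] right=[] parent=B
Step 3 (up): focus=B path=root depth=0 children=['X', 'U', 'E'] (at root)
Step 4 (set A): focus=A path=root depth=0 children=['X', 'U', 'E'] (at root)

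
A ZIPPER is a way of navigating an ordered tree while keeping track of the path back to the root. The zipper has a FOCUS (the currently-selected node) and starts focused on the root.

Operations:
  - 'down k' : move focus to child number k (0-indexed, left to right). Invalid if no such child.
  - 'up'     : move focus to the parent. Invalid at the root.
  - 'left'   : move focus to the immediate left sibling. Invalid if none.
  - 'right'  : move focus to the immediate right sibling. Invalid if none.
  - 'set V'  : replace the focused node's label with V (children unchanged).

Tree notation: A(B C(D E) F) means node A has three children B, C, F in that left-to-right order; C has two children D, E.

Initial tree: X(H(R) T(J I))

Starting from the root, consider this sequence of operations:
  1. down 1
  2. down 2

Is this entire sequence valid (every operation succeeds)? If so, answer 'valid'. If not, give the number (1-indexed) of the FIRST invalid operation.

Step 1 (down 1): focus=T path=1 depth=1 children=['J', 'I'] left=['H'] right=[] parent=X
Step 2 (down 2): INVALID

Answer: 2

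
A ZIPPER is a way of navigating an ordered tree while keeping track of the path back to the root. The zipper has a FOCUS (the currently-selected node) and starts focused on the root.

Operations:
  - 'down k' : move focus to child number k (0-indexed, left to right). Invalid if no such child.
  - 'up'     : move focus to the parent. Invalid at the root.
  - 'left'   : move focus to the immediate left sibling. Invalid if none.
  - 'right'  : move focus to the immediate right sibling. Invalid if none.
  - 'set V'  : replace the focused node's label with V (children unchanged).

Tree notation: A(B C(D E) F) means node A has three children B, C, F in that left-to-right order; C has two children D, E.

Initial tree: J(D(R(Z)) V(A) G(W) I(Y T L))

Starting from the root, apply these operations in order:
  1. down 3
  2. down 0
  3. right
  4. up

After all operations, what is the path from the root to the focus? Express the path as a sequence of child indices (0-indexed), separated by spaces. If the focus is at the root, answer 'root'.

Step 1 (down 3): focus=I path=3 depth=1 children=['Y', 'T', 'L'] left=['D', 'V', 'G'] right=[] parent=J
Step 2 (down 0): focus=Y path=3/0 depth=2 children=[] left=[] right=['T', 'L'] parent=I
Step 3 (right): focus=T path=3/1 depth=2 children=[] left=['Y'] right=['L'] parent=I
Step 4 (up): focus=I path=3 depth=1 children=['Y', 'T', 'L'] left=['D', 'V', 'G'] right=[] parent=J

Answer: 3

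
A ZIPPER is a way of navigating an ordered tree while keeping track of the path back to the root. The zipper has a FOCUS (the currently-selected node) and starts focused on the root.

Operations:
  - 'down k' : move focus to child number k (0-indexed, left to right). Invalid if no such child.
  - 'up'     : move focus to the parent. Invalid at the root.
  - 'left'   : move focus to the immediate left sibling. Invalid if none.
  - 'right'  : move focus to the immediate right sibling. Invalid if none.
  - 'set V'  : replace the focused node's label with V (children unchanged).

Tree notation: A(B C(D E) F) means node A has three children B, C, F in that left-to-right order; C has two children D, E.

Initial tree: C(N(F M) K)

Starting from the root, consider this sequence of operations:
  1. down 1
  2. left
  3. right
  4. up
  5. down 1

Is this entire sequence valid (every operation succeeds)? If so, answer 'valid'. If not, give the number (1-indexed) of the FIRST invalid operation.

Answer: valid

Derivation:
Step 1 (down 1): focus=K path=1 depth=1 children=[] left=['N'] right=[] parent=C
Step 2 (left): focus=N path=0 depth=1 children=['F', 'M'] left=[] right=['K'] parent=C
Step 3 (right): focus=K path=1 depth=1 children=[] left=['N'] right=[] parent=C
Step 4 (up): focus=C path=root depth=0 children=['N', 'K'] (at root)
Step 5 (down 1): focus=K path=1 depth=1 children=[] left=['N'] right=[] parent=C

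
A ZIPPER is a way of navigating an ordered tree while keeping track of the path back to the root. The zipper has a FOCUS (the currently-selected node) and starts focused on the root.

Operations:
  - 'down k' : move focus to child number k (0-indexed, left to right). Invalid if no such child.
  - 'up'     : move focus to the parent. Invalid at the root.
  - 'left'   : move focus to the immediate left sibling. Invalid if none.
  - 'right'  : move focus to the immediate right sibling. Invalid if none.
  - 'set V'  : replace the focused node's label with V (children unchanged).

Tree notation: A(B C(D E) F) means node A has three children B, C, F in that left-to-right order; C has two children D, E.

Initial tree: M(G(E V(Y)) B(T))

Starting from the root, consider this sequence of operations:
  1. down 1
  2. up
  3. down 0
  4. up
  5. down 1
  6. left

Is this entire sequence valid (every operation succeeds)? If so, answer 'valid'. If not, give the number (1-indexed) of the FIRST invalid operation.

Answer: valid

Derivation:
Step 1 (down 1): focus=B path=1 depth=1 children=['T'] left=['G'] right=[] parent=M
Step 2 (up): focus=M path=root depth=0 children=['G', 'B'] (at root)
Step 3 (down 0): focus=G path=0 depth=1 children=['E', 'V'] left=[] right=['B'] parent=M
Step 4 (up): focus=M path=root depth=0 children=['G', 'B'] (at root)
Step 5 (down 1): focus=B path=1 depth=1 children=['T'] left=['G'] right=[] parent=M
Step 6 (left): focus=G path=0 depth=1 children=['E', 'V'] left=[] right=['B'] parent=M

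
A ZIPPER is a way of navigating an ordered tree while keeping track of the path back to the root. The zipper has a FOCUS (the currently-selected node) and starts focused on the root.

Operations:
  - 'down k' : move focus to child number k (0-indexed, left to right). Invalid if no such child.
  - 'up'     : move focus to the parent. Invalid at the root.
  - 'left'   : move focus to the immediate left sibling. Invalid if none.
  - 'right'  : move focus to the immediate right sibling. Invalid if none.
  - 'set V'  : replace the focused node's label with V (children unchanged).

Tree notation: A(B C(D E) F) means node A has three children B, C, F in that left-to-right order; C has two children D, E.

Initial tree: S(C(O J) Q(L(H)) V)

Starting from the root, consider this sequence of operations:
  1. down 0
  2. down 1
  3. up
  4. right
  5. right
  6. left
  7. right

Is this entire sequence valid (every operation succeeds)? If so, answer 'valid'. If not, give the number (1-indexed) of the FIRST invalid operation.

Step 1 (down 0): focus=C path=0 depth=1 children=['O', 'J'] left=[] right=['Q', 'V'] parent=S
Step 2 (down 1): focus=J path=0/1 depth=2 children=[] left=['O'] right=[] parent=C
Step 3 (up): focus=C path=0 depth=1 children=['O', 'J'] left=[] right=['Q', 'V'] parent=S
Step 4 (right): focus=Q path=1 depth=1 children=['L'] left=['C'] right=['V'] parent=S
Step 5 (right): focus=V path=2 depth=1 children=[] left=['C', 'Q'] right=[] parent=S
Step 6 (left): focus=Q path=1 depth=1 children=['L'] left=['C'] right=['V'] parent=S
Step 7 (right): focus=V path=2 depth=1 children=[] left=['C', 'Q'] right=[] parent=S

Answer: valid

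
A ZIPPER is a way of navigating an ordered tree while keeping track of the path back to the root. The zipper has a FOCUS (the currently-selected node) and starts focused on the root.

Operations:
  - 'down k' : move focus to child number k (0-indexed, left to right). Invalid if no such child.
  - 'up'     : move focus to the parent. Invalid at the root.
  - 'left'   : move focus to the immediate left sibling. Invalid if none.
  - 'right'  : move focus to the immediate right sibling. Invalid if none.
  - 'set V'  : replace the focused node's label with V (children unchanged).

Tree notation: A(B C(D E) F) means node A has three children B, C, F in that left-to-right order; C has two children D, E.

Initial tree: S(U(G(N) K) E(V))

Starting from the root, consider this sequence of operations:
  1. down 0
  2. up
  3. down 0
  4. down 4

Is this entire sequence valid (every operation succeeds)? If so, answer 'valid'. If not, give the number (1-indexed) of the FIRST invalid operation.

Step 1 (down 0): focus=U path=0 depth=1 children=['G', 'K'] left=[] right=['E'] parent=S
Step 2 (up): focus=S path=root depth=0 children=['U', 'E'] (at root)
Step 3 (down 0): focus=U path=0 depth=1 children=['G', 'K'] left=[] right=['E'] parent=S
Step 4 (down 4): INVALID

Answer: 4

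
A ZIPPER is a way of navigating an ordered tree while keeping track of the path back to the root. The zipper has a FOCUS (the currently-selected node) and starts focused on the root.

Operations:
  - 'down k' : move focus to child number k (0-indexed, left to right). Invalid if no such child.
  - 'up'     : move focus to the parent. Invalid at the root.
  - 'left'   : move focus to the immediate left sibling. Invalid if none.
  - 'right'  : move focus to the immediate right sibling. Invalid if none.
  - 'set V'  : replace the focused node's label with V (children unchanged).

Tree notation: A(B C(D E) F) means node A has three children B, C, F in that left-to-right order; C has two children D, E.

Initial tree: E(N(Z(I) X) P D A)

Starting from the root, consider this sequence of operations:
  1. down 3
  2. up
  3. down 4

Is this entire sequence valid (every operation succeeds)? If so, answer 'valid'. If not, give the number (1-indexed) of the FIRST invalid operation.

Step 1 (down 3): focus=A path=3 depth=1 children=[] left=['N', 'P', 'D'] right=[] parent=E
Step 2 (up): focus=E path=root depth=0 children=['N', 'P', 'D', 'A'] (at root)
Step 3 (down 4): INVALID

Answer: 3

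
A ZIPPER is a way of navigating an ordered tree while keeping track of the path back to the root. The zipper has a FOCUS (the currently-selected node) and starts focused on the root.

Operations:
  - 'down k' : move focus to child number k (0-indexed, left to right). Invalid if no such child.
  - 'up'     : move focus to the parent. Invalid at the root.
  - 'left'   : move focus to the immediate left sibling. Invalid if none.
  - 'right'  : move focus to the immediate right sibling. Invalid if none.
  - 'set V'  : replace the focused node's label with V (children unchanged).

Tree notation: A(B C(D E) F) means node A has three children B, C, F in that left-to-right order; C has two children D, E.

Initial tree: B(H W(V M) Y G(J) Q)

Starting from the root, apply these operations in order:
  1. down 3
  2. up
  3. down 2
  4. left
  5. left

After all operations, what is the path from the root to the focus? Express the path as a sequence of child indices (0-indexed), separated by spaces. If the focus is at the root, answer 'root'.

Answer: 0

Derivation:
Step 1 (down 3): focus=G path=3 depth=1 children=['J'] left=['H', 'W', 'Y'] right=['Q'] parent=B
Step 2 (up): focus=B path=root depth=0 children=['H', 'W', 'Y', 'G', 'Q'] (at root)
Step 3 (down 2): focus=Y path=2 depth=1 children=[] left=['H', 'W'] right=['G', 'Q'] parent=B
Step 4 (left): focus=W path=1 depth=1 children=['V', 'M'] left=['H'] right=['Y', 'G', 'Q'] parent=B
Step 5 (left): focus=H path=0 depth=1 children=[] left=[] right=['W', 'Y', 'G', 'Q'] parent=B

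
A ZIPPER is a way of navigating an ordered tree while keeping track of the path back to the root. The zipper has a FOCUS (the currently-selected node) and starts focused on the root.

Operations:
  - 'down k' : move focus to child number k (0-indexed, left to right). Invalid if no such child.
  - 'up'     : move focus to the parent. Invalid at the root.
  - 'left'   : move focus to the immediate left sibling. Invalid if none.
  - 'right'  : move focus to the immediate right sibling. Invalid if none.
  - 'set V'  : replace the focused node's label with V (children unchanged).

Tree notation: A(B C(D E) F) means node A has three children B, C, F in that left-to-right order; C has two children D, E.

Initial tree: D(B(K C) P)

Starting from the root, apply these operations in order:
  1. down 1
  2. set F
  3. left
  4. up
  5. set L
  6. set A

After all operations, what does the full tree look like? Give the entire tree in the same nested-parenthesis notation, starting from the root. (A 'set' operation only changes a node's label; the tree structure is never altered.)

Answer: A(B(K C) F)

Derivation:
Step 1 (down 1): focus=P path=1 depth=1 children=[] left=['B'] right=[] parent=D
Step 2 (set F): focus=F path=1 depth=1 children=[] left=['B'] right=[] parent=D
Step 3 (left): focus=B path=0 depth=1 children=['K', 'C'] left=[] right=['F'] parent=D
Step 4 (up): focus=D path=root depth=0 children=['B', 'F'] (at root)
Step 5 (set L): focus=L path=root depth=0 children=['B', 'F'] (at root)
Step 6 (set A): focus=A path=root depth=0 children=['B', 'F'] (at root)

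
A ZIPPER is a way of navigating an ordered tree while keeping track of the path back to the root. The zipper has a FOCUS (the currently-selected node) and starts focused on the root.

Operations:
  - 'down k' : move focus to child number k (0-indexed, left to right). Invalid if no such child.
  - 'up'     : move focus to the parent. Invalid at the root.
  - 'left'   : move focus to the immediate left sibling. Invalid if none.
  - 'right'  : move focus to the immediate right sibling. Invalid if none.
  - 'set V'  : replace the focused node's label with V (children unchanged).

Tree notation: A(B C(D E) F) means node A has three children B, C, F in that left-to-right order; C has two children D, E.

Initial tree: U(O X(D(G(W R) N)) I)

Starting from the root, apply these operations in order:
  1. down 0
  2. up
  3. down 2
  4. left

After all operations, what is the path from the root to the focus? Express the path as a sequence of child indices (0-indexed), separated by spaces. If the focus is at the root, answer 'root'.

Step 1 (down 0): focus=O path=0 depth=1 children=[] left=[] right=['X', 'I'] parent=U
Step 2 (up): focus=U path=root depth=0 children=['O', 'X', 'I'] (at root)
Step 3 (down 2): focus=I path=2 depth=1 children=[] left=['O', 'X'] right=[] parent=U
Step 4 (left): focus=X path=1 depth=1 children=['D'] left=['O'] right=['I'] parent=U

Answer: 1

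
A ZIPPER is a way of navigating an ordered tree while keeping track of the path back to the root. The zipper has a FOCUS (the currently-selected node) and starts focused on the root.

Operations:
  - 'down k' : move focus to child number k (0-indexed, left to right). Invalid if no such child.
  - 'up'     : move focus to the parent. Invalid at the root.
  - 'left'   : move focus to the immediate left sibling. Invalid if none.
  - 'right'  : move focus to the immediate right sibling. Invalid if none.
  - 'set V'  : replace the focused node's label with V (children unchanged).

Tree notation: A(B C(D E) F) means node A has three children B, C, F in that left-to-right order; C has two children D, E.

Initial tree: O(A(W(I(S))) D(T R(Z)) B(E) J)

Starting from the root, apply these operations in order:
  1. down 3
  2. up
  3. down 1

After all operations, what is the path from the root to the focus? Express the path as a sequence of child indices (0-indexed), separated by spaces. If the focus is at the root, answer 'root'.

Step 1 (down 3): focus=J path=3 depth=1 children=[] left=['A', 'D', 'B'] right=[] parent=O
Step 2 (up): focus=O path=root depth=0 children=['A', 'D', 'B', 'J'] (at root)
Step 3 (down 1): focus=D path=1 depth=1 children=['T', 'R'] left=['A'] right=['B', 'J'] parent=O

Answer: 1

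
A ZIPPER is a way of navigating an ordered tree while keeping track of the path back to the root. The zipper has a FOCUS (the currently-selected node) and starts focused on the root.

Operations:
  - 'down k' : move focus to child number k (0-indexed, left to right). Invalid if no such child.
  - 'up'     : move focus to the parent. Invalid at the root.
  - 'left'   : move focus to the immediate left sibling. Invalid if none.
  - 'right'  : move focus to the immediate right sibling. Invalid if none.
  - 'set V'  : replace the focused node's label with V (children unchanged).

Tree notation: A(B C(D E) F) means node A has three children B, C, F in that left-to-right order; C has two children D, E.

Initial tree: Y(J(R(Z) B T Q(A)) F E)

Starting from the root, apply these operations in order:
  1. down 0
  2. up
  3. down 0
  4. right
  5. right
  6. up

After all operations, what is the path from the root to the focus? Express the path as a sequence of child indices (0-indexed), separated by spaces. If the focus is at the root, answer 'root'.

Answer: root

Derivation:
Step 1 (down 0): focus=J path=0 depth=1 children=['R', 'B', 'T', 'Q'] left=[] right=['F', 'E'] parent=Y
Step 2 (up): focus=Y path=root depth=0 children=['J', 'F', 'E'] (at root)
Step 3 (down 0): focus=J path=0 depth=1 children=['R', 'B', 'T', 'Q'] left=[] right=['F', 'E'] parent=Y
Step 4 (right): focus=F path=1 depth=1 children=[] left=['J'] right=['E'] parent=Y
Step 5 (right): focus=E path=2 depth=1 children=[] left=['J', 'F'] right=[] parent=Y
Step 6 (up): focus=Y path=root depth=0 children=['J', 'F', 'E'] (at root)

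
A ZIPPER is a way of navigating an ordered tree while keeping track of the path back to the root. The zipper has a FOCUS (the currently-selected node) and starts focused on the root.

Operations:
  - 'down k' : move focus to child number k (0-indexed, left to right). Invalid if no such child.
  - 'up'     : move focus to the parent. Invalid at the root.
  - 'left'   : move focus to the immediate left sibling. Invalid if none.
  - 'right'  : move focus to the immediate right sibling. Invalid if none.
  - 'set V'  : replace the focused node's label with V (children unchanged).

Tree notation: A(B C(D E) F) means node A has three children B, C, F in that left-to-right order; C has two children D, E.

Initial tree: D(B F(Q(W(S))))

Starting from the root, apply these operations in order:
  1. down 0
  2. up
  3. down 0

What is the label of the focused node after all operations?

Answer: B

Derivation:
Step 1 (down 0): focus=B path=0 depth=1 children=[] left=[] right=['F'] parent=D
Step 2 (up): focus=D path=root depth=0 children=['B', 'F'] (at root)
Step 3 (down 0): focus=B path=0 depth=1 children=[] left=[] right=['F'] parent=D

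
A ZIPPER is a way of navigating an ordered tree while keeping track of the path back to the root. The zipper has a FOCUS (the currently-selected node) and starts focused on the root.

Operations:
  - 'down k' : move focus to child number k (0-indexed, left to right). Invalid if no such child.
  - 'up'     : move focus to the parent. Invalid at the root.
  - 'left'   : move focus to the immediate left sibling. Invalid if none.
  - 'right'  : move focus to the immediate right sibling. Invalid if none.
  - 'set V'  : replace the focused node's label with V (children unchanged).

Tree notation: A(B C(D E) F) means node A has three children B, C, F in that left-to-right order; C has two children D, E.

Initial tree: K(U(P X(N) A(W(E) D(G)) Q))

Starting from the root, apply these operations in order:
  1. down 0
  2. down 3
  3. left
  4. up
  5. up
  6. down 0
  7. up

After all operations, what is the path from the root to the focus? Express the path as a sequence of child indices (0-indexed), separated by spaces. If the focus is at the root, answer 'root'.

Answer: root

Derivation:
Step 1 (down 0): focus=U path=0 depth=1 children=['P', 'X', 'A', 'Q'] left=[] right=[] parent=K
Step 2 (down 3): focus=Q path=0/3 depth=2 children=[] left=['P', 'X', 'A'] right=[] parent=U
Step 3 (left): focus=A path=0/2 depth=2 children=['W', 'D'] left=['P', 'X'] right=['Q'] parent=U
Step 4 (up): focus=U path=0 depth=1 children=['P', 'X', 'A', 'Q'] left=[] right=[] parent=K
Step 5 (up): focus=K path=root depth=0 children=['U'] (at root)
Step 6 (down 0): focus=U path=0 depth=1 children=['P', 'X', 'A', 'Q'] left=[] right=[] parent=K
Step 7 (up): focus=K path=root depth=0 children=['U'] (at root)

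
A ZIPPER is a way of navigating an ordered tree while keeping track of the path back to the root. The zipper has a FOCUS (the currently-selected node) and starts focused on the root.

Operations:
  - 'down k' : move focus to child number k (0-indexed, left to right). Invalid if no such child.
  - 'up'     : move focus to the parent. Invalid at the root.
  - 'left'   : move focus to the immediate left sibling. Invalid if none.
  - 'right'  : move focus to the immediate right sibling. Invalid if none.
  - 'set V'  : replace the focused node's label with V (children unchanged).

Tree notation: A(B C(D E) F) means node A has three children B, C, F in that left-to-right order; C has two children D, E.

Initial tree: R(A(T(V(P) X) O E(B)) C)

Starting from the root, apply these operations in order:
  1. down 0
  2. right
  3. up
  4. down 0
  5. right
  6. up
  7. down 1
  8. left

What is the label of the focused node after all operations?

Step 1 (down 0): focus=A path=0 depth=1 children=['T', 'O', 'E'] left=[] right=['C'] parent=R
Step 2 (right): focus=C path=1 depth=1 children=[] left=['A'] right=[] parent=R
Step 3 (up): focus=R path=root depth=0 children=['A', 'C'] (at root)
Step 4 (down 0): focus=A path=0 depth=1 children=['T', 'O', 'E'] left=[] right=['C'] parent=R
Step 5 (right): focus=C path=1 depth=1 children=[] left=['A'] right=[] parent=R
Step 6 (up): focus=R path=root depth=0 children=['A', 'C'] (at root)
Step 7 (down 1): focus=C path=1 depth=1 children=[] left=['A'] right=[] parent=R
Step 8 (left): focus=A path=0 depth=1 children=['T', 'O', 'E'] left=[] right=['C'] parent=R

Answer: A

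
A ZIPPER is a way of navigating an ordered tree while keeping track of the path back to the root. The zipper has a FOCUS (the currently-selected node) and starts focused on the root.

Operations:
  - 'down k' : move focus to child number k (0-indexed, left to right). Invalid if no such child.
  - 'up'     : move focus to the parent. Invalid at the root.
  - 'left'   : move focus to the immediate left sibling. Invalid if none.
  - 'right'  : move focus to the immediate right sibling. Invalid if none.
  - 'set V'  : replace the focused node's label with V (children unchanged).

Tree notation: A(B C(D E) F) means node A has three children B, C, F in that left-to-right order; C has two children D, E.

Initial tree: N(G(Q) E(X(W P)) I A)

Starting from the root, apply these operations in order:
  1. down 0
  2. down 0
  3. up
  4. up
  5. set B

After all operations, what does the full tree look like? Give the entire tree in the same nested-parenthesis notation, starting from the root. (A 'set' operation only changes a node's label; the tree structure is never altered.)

Step 1 (down 0): focus=G path=0 depth=1 children=['Q'] left=[] right=['E', 'I', 'A'] parent=N
Step 2 (down 0): focus=Q path=0/0 depth=2 children=[] left=[] right=[] parent=G
Step 3 (up): focus=G path=0 depth=1 children=['Q'] left=[] right=['E', 'I', 'A'] parent=N
Step 4 (up): focus=N path=root depth=0 children=['G', 'E', 'I', 'A'] (at root)
Step 5 (set B): focus=B path=root depth=0 children=['G', 'E', 'I', 'A'] (at root)

Answer: B(G(Q) E(X(W P)) I A)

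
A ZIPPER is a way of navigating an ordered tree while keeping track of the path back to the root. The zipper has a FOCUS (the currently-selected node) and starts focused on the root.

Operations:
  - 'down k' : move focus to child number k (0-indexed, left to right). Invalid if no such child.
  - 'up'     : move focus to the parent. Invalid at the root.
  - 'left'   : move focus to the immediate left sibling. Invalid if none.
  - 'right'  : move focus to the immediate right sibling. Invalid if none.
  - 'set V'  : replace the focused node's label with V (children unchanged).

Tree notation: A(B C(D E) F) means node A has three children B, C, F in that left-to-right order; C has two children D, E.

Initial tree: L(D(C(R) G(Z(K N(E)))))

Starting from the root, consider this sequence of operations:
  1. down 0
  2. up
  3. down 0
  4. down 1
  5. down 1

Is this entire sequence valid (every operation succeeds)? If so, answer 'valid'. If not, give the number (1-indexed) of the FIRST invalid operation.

Step 1 (down 0): focus=D path=0 depth=1 children=['C', 'G'] left=[] right=[] parent=L
Step 2 (up): focus=L path=root depth=0 children=['D'] (at root)
Step 3 (down 0): focus=D path=0 depth=1 children=['C', 'G'] left=[] right=[] parent=L
Step 4 (down 1): focus=G path=0/1 depth=2 children=['Z'] left=['C'] right=[] parent=D
Step 5 (down 1): INVALID

Answer: 5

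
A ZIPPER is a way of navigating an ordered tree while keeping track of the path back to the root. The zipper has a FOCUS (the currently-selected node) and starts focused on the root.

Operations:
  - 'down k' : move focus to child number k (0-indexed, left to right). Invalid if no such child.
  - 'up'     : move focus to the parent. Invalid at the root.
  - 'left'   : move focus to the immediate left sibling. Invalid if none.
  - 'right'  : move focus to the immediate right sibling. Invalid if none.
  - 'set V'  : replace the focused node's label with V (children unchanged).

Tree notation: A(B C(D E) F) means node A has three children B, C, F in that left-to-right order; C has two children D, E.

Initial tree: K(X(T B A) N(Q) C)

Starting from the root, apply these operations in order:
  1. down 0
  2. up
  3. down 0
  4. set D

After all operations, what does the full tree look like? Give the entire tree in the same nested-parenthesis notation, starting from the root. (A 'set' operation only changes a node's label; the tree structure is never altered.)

Answer: K(D(T B A) N(Q) C)

Derivation:
Step 1 (down 0): focus=X path=0 depth=1 children=['T', 'B', 'A'] left=[] right=['N', 'C'] parent=K
Step 2 (up): focus=K path=root depth=0 children=['X', 'N', 'C'] (at root)
Step 3 (down 0): focus=X path=0 depth=1 children=['T', 'B', 'A'] left=[] right=['N', 'C'] parent=K
Step 4 (set D): focus=D path=0 depth=1 children=['T', 'B', 'A'] left=[] right=['N', 'C'] parent=K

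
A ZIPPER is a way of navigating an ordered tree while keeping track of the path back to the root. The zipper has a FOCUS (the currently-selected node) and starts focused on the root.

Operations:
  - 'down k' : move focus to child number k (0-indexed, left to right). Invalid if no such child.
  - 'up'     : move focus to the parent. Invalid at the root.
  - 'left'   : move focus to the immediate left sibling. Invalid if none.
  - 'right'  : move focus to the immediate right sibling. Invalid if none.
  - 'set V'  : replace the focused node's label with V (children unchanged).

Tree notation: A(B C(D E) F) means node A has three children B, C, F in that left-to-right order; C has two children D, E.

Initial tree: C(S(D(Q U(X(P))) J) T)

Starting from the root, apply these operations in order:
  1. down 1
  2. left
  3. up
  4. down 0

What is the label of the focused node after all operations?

Answer: S

Derivation:
Step 1 (down 1): focus=T path=1 depth=1 children=[] left=['S'] right=[] parent=C
Step 2 (left): focus=S path=0 depth=1 children=['D', 'J'] left=[] right=['T'] parent=C
Step 3 (up): focus=C path=root depth=0 children=['S', 'T'] (at root)
Step 4 (down 0): focus=S path=0 depth=1 children=['D', 'J'] left=[] right=['T'] parent=C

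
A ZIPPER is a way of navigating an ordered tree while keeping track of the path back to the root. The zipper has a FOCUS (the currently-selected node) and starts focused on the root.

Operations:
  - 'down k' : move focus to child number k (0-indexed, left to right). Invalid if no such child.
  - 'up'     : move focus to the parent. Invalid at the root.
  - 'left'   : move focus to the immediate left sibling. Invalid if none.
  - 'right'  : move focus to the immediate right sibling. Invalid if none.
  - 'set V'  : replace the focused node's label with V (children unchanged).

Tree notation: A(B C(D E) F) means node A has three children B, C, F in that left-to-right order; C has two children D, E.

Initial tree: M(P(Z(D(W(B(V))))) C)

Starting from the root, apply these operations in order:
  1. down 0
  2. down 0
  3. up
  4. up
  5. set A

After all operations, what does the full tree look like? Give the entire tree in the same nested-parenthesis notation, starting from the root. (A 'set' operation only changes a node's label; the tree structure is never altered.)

Step 1 (down 0): focus=P path=0 depth=1 children=['Z'] left=[] right=['C'] parent=M
Step 2 (down 0): focus=Z path=0/0 depth=2 children=['D'] left=[] right=[] parent=P
Step 3 (up): focus=P path=0 depth=1 children=['Z'] left=[] right=['C'] parent=M
Step 4 (up): focus=M path=root depth=0 children=['P', 'C'] (at root)
Step 5 (set A): focus=A path=root depth=0 children=['P', 'C'] (at root)

Answer: A(P(Z(D(W(B(V))))) C)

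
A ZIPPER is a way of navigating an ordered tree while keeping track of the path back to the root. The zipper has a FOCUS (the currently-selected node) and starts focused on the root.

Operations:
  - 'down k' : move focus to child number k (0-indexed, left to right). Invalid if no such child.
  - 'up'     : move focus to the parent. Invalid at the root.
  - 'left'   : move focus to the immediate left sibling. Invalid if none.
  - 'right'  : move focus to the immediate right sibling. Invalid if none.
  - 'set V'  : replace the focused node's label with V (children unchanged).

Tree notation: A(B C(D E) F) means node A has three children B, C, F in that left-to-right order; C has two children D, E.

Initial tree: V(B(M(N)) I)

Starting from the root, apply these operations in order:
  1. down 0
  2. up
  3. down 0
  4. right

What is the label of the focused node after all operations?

Answer: I

Derivation:
Step 1 (down 0): focus=B path=0 depth=1 children=['M'] left=[] right=['I'] parent=V
Step 2 (up): focus=V path=root depth=0 children=['B', 'I'] (at root)
Step 3 (down 0): focus=B path=0 depth=1 children=['M'] left=[] right=['I'] parent=V
Step 4 (right): focus=I path=1 depth=1 children=[] left=['B'] right=[] parent=V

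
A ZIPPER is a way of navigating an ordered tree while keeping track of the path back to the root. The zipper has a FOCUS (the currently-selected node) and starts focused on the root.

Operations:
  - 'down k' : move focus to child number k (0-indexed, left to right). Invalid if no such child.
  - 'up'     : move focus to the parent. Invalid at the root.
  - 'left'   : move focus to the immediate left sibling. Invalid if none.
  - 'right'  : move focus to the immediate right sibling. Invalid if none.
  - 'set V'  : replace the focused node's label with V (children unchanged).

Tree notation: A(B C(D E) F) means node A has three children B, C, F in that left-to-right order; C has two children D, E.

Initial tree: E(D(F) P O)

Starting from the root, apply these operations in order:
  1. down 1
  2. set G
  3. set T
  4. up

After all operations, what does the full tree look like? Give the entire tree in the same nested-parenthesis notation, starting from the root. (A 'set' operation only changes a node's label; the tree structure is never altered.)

Step 1 (down 1): focus=P path=1 depth=1 children=[] left=['D'] right=['O'] parent=E
Step 2 (set G): focus=G path=1 depth=1 children=[] left=['D'] right=['O'] parent=E
Step 3 (set T): focus=T path=1 depth=1 children=[] left=['D'] right=['O'] parent=E
Step 4 (up): focus=E path=root depth=0 children=['D', 'T', 'O'] (at root)

Answer: E(D(F) T O)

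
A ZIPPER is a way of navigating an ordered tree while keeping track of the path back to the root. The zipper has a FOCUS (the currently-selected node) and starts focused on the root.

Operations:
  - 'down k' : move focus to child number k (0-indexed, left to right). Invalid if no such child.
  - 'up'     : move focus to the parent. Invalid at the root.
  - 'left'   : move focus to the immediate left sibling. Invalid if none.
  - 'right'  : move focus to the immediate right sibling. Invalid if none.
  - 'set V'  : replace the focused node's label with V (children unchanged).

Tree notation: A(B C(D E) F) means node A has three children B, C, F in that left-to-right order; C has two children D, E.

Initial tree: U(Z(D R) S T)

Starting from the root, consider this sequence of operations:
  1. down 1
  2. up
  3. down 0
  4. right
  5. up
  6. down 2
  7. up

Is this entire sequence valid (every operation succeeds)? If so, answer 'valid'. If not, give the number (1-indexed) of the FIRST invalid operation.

Answer: valid

Derivation:
Step 1 (down 1): focus=S path=1 depth=1 children=[] left=['Z'] right=['T'] parent=U
Step 2 (up): focus=U path=root depth=0 children=['Z', 'S', 'T'] (at root)
Step 3 (down 0): focus=Z path=0 depth=1 children=['D', 'R'] left=[] right=['S', 'T'] parent=U
Step 4 (right): focus=S path=1 depth=1 children=[] left=['Z'] right=['T'] parent=U
Step 5 (up): focus=U path=root depth=0 children=['Z', 'S', 'T'] (at root)
Step 6 (down 2): focus=T path=2 depth=1 children=[] left=['Z', 'S'] right=[] parent=U
Step 7 (up): focus=U path=root depth=0 children=['Z', 'S', 'T'] (at root)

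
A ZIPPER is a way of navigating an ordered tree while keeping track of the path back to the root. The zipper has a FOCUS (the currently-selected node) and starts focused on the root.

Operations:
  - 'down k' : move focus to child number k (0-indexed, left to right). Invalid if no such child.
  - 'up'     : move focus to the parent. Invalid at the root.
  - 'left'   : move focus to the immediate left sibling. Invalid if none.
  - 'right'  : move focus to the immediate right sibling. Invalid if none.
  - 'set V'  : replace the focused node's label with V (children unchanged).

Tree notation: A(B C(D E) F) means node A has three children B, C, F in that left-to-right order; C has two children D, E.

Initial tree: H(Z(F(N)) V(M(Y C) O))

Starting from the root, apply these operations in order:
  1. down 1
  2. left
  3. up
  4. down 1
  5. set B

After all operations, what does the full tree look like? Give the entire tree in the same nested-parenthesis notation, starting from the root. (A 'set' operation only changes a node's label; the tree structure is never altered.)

Answer: H(Z(F(N)) B(M(Y C) O))

Derivation:
Step 1 (down 1): focus=V path=1 depth=1 children=['M', 'O'] left=['Z'] right=[] parent=H
Step 2 (left): focus=Z path=0 depth=1 children=['F'] left=[] right=['V'] parent=H
Step 3 (up): focus=H path=root depth=0 children=['Z', 'V'] (at root)
Step 4 (down 1): focus=V path=1 depth=1 children=['M', 'O'] left=['Z'] right=[] parent=H
Step 5 (set B): focus=B path=1 depth=1 children=['M', 'O'] left=['Z'] right=[] parent=H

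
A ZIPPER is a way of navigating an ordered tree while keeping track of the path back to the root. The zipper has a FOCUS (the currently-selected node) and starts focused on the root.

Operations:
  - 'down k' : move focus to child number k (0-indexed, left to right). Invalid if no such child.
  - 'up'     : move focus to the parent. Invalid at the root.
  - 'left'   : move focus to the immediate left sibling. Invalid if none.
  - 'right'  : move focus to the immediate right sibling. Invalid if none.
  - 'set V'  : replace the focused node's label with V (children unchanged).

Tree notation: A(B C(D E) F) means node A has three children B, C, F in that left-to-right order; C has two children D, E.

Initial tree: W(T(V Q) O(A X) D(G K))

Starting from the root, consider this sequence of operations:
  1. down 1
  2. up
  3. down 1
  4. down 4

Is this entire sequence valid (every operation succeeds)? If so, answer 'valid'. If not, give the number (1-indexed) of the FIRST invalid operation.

Answer: 4

Derivation:
Step 1 (down 1): focus=O path=1 depth=1 children=['A', 'X'] left=['T'] right=['D'] parent=W
Step 2 (up): focus=W path=root depth=0 children=['T', 'O', 'D'] (at root)
Step 3 (down 1): focus=O path=1 depth=1 children=['A', 'X'] left=['T'] right=['D'] parent=W
Step 4 (down 4): INVALID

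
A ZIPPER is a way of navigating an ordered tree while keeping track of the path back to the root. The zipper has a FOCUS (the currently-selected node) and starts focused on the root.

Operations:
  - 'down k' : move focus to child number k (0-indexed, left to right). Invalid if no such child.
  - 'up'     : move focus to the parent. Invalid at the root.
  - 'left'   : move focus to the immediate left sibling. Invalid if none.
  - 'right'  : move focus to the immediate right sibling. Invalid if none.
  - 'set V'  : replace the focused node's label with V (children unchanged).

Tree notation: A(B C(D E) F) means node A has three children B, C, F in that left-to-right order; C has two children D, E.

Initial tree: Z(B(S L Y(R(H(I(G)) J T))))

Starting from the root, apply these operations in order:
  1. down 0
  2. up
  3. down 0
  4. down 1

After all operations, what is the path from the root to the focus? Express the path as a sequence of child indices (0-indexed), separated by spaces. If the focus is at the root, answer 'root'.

Step 1 (down 0): focus=B path=0 depth=1 children=['S', 'L', 'Y'] left=[] right=[] parent=Z
Step 2 (up): focus=Z path=root depth=0 children=['B'] (at root)
Step 3 (down 0): focus=B path=0 depth=1 children=['S', 'L', 'Y'] left=[] right=[] parent=Z
Step 4 (down 1): focus=L path=0/1 depth=2 children=[] left=['S'] right=['Y'] parent=B

Answer: 0 1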